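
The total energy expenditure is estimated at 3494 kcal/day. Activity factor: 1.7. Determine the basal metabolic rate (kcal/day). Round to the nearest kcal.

BMR = TEE ÷ activity factor = 3494 ÷ 1.7 = 2055.2941 kcal/day.

2055 kcal/day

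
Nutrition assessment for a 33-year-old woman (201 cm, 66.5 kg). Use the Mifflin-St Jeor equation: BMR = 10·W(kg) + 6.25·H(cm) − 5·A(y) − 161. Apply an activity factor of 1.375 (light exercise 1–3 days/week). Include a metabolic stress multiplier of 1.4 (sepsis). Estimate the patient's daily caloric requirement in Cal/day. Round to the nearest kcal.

Mifflin-St Jeor (female): BMR = 10(66.5) + 6.25(201) − 5(33) − 161 = 665 + 1256.25 − 165 − 161 = 1595.25 kcal/day.
TEE = BMR × activity factor = 1595.25 × 1.375 = 2193.4688 kcal/day.
Apply stress factor: 2193.4688 × 1.4 = 3070.8563 kcal/day.

3071 Cal/day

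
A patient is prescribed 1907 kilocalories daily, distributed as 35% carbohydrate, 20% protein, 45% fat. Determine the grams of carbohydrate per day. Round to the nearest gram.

Carbohydrate energy = 35% × 1907 = 667.45 kcal.
At 4 kcal/g: 667.45 ÷ 4 = 166.8625 g.

167 g/day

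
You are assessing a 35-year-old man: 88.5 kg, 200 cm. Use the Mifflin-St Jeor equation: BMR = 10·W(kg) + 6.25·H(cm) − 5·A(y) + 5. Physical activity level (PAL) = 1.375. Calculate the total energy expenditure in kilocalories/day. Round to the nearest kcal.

Mifflin-St Jeor (male): BMR = 10(88.5) + 6.25(200) − 5(35) + 5 = 885 + 1250 − 175 + 5 = 1965 kcal/day.
TEE = BMR × activity factor = 1965 × 1.375 = 2701.875 kcal/day.

2702 kilocalories/day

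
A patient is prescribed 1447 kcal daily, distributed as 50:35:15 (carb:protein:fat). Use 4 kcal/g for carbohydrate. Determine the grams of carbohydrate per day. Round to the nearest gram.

Carbohydrate energy = 50% × 1447 = 723.5 kcal.
At 4 kcal/g: 723.5 ÷ 4 = 180.875 g.

181 g/day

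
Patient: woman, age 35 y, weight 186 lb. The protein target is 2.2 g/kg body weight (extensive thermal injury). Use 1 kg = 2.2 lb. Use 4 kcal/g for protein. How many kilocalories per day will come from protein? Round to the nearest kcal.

744 kcal/day

Weight in kg = 186 ÷ 2.2 = 84.5455 kg.
Protein = 2.2 g/kg × 84.5455 kg = 186 g/day.
Protein energy = 186 g × 4 kcal/g = 744 kcal/day.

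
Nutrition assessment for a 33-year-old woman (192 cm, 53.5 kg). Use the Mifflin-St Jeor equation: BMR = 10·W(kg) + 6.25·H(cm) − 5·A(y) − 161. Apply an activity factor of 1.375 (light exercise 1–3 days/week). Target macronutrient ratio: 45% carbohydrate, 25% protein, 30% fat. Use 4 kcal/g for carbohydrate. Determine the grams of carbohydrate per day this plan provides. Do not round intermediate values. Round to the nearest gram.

218 g/day

Mifflin-St Jeor (female): BMR = 10(53.5) + 6.25(192) − 5(33) − 161 = 535 + 1200 − 165 − 161 = 1409 kcal/day.
TEE = 1409 × 1.375 = 1937.375 kcal/day.
Carbohydrate energy = 45% × 1937.375 = 871.8188 kcal.
Carbohydrate = 871.8188 ÷ 4 kcal/g = 217.9547 g.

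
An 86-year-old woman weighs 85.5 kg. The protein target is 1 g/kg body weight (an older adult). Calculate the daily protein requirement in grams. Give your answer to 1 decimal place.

85.5 g/day

Protein = 1 g/kg × 85.5 kg = 85.5 g/day.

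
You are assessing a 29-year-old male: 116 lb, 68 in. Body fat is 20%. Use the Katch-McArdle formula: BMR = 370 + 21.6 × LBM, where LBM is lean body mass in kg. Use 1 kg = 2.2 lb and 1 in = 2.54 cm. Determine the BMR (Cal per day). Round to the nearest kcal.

1281 Cal per day

Convert to metric: weight = 116 ÷ 2.2 = 52.7273 kg; height = 68 × 2.54 = 172.72 cm.
LBM = 52.7273 × (1 − 0.2) = 42.1818 kg. Katch-McArdle: BMR = 370 + 21.6 × 42.1818 = 1281.1273 kcal/day.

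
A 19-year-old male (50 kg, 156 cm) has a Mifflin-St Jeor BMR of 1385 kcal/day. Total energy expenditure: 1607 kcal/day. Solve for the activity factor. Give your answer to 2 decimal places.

Activity factor = TEE ÷ BMR = 1607 ÷ 1385 = 1.16.

1.16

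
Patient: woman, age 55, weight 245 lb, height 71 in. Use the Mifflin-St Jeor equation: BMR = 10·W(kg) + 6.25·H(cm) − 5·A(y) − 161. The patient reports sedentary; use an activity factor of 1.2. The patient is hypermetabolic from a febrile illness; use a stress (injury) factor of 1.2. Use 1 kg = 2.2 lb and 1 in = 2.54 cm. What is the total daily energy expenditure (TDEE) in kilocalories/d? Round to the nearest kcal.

2599 kilocalories/d

Convert to metric: weight = 245 ÷ 2.2 = 111.3636 kg; height = 71 × 2.54 = 180.34 cm.
Mifflin-St Jeor (female): BMR = 10(111.3636) + 6.25(180.34) − 5(55) − 161 = 1113.6364 + 1127.125 − 275 − 161 = 1804.7614 kcal/day.
TEE = BMR × activity factor = 1804.7614 × 1.2 = 2165.7136 kcal/day.
Apply stress factor: 2165.7136 × 1.2 = 2598.8564 kcal/day.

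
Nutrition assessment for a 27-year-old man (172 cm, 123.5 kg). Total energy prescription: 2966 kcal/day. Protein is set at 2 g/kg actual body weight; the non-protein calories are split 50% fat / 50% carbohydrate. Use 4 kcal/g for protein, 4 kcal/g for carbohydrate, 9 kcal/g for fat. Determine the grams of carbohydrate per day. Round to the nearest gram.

247 g/day

Protein = 2 × 123.5 = 247 g → 247 × 4 = 988 kcal.
Non-protein calories = 2966 − 988 = 1978 kcal.
Fat: 50% × 1978 = 989 kcal; carbohydrate: 989 kcal.
Carbohydrate: 989 kcal ÷ 4 kcal/g = 247.25 g.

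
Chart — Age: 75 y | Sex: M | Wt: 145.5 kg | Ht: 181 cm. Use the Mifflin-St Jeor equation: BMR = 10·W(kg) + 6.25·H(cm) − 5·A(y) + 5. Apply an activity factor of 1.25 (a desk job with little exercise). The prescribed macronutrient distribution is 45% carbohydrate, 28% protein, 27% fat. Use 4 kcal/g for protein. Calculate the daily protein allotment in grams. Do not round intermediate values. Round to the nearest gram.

Mifflin-St Jeor (male): BMR = 10(145.5) + 6.25(181) − 5(75) + 5 = 1455 + 1131.25 − 375 + 5 = 2216.25 kcal/day.
TEE = 2216.25 × 1.25 = 2770.3125 kcal/day.
Protein energy = 28% × 2770.3125 = 775.6875 kcal.
Protein = 775.6875 ÷ 4 kcal/g = 193.9219 g.

194 g/day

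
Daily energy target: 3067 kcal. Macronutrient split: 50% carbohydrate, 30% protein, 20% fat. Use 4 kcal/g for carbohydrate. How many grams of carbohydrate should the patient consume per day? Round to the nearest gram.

Carbohydrate energy = 50% × 3067 = 1533.5 kcal.
At 4 kcal/g: 1533.5 ÷ 4 = 383.375 g.

383 g/day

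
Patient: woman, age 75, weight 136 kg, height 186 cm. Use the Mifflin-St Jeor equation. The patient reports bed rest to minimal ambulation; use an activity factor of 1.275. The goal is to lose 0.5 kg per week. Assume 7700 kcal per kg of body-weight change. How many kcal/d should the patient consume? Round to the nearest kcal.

Mifflin-St Jeor (female): BMR = 10(136) + 6.25(186) − 5(75) − 161 = 1360 + 1162.5 − 375 − 161 = 1986.5 kcal/day.
TEE = 1986.5 × 1.275 = 2532.7875 kcal/day.
Required daily deficit = 0.5 × 7700 ÷ 7 = 550 kcal/day.
Target intake = 2532.7875 − 550 = 1982.7875 kcal/day.

1983 kcal/d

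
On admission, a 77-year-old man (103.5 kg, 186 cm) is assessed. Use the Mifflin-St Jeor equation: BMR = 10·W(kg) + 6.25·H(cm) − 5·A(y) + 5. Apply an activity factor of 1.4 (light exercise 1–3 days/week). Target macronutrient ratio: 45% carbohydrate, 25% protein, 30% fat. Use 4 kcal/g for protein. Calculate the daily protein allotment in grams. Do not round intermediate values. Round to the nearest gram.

Mifflin-St Jeor (male): BMR = 10(103.5) + 6.25(186) − 5(77) + 5 = 1035 + 1162.5 − 385 + 5 = 1817.5 kcal/day.
TEE = 1817.5 × 1.4 = 2544.5 kcal/day.
Protein energy = 25% × 2544.5 = 636.125 kcal.
Protein = 636.125 ÷ 4 kcal/g = 159.0313 g.

159 g/day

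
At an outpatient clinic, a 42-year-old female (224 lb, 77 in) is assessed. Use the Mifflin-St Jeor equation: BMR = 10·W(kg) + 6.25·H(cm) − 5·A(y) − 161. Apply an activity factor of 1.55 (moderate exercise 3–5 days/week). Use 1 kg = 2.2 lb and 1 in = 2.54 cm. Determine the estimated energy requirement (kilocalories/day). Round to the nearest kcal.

Convert to metric: weight = 224 ÷ 2.2 = 101.8182 kg; height = 77 × 2.54 = 195.58 cm.
Mifflin-St Jeor (female): BMR = 10(101.8182) + 6.25(195.58) − 5(42) − 161 = 1018.1818 + 1222.375 − 210 − 161 = 1869.5568 kcal/day.
TEE = BMR × activity factor = 1869.5568 × 1.55 = 2897.8131 kcal/day.

2898 kilocalories/day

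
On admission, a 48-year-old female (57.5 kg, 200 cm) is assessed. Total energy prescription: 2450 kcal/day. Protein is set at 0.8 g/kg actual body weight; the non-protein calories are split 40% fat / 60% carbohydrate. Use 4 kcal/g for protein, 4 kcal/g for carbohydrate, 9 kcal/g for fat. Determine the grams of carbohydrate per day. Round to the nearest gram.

340 g/day

Protein = 0.8 × 57.5 = 46 g → 46 × 4 = 184 kcal.
Non-protein calories = 2450 − 184 = 2266 kcal.
Fat: 40% × 2266 = 906.4 kcal; carbohydrate: 1359.6 kcal.
Carbohydrate: 1359.6 kcal ÷ 4 kcal/g = 339.9 g.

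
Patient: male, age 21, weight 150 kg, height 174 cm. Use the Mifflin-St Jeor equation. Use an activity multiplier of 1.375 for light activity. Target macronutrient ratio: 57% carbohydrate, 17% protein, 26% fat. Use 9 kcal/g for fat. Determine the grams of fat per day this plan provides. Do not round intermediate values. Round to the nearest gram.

99 g/day

Mifflin-St Jeor (male): BMR = 10(150) + 6.25(174) − 5(21) + 5 = 1500 + 1087.5 − 105 + 5 = 2487.5 kcal/day.
TEE = 2487.5 × 1.375 = 3420.3125 kcal/day.
Fat energy = 26% × 3420.3125 = 889.2813 kcal.
Fat = 889.2813 ÷ 9 kcal/g = 98.809 g.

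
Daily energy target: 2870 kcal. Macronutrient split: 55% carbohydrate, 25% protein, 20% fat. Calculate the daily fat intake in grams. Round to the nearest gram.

Fat energy = 20% × 2870 = 574 kcal.
At 9 kcal/g: 574 ÷ 9 = 63.7778 g.

64 g/day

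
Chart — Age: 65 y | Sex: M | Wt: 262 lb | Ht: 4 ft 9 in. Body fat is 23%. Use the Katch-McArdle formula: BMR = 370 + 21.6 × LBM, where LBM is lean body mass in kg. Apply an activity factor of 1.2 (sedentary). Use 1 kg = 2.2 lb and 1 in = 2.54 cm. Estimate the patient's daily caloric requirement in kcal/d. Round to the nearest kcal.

Convert to metric: weight = 262 ÷ 2.2 = 119.0909 kg; height = (4×12 + 9) × 2.54 = 57 × 2.54 = 144.78 cm.
LBM = 119.0909 × (1 − 0.23) = 91.7 kg. Katch-McArdle: BMR = 370 + 21.6 × 91.7 = 2350.72 kcal/day.
TEE = BMR × activity factor = 2350.72 × 1.2 = 2820.864 kcal/day.

2821 kcal/d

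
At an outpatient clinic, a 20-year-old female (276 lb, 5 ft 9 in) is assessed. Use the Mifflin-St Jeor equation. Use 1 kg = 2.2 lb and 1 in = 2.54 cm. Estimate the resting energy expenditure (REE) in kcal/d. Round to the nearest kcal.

Convert to metric: weight = 276 ÷ 2.2 = 125.4545 kg; height = (5×12 + 9) × 2.54 = 69 × 2.54 = 175.26 cm.
Mifflin-St Jeor (female): BMR = 10(125.4545) + 6.25(175.26) − 5(20) − 161 = 1254.5455 + 1095.375 − 100 − 161 = 2088.9205 kcal/day.

2089 kcal/d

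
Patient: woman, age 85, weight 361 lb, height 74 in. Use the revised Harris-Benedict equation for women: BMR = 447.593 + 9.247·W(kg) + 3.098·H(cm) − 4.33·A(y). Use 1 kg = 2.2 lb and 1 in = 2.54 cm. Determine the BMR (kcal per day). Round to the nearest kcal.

2179 kcal per day

Convert to metric: weight = 361 ÷ 2.2 = 164.0909 kg; height = 74 × 2.54 = 187.96 cm.
Harris-Benedict: BMR = 447.593 + 9.247(164.0909) + 3.098(187.96) − 4.33(85) = 2179.1917 kcal/day.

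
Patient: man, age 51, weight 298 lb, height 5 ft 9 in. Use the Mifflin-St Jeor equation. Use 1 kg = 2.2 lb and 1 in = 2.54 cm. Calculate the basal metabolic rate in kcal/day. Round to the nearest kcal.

2200 kcal/day

Convert to metric: weight = 298 ÷ 2.2 = 135.4545 kg; height = (5×12 + 9) × 2.54 = 69 × 2.54 = 175.26 cm.
Mifflin-St Jeor (male): BMR = 10(135.4545) + 6.25(175.26) − 5(51) + 5 = 1354.5455 + 1095.375 − 255 + 5 = 2199.9205 kcal/day.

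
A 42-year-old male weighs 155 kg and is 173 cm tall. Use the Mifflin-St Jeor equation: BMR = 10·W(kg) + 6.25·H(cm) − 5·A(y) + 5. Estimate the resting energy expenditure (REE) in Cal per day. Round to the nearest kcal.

Mifflin-St Jeor (male): BMR = 10(155) + 6.25(173) − 5(42) + 5 = 1550 + 1081.25 − 210 + 5 = 2426.25 kcal/day.

2426 Cal per day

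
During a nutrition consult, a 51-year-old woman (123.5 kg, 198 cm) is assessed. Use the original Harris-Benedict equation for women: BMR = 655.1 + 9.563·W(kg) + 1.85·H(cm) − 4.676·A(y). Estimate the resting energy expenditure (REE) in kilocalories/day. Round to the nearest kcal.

Harris-Benedict: BMR = 655.1 + 9.563(123.5) + 1.85(198) − 4.676(51) = 1963.9545 kcal/day.

1964 kilocalories/day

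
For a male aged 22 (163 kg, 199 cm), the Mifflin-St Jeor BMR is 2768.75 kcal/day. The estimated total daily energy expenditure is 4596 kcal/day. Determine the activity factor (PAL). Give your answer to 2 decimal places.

Activity factor = TEE ÷ BMR = 4596 ÷ 2768.75 = 1.66.

1.66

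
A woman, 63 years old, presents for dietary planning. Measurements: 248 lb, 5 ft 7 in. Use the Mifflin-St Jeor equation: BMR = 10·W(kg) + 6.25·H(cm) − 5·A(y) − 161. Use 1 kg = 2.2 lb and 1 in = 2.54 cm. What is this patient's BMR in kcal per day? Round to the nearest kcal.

Convert to metric: weight = 248 ÷ 2.2 = 112.7273 kg; height = (5×12 + 7) × 2.54 = 67 × 2.54 = 170.18 cm.
Mifflin-St Jeor (female): BMR = 10(112.7273) + 6.25(170.18) − 5(63) − 161 = 1127.2727 + 1063.625 − 315 − 161 = 1714.8977 kcal/day.

1715 kcal per day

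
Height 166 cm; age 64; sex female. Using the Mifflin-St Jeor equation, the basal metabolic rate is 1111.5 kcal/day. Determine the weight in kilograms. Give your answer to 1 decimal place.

1111.5 = 10·W + 6.25(166) − 5(64) − 161
10·W = 1111.5 − 556.5 = 555, so W = 55.5 kg.

55.5 kg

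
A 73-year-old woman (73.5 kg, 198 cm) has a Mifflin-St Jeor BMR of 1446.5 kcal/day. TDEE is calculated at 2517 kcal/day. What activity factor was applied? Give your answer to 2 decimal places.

Activity factor = TEE ÷ BMR = 2517 ÷ 1446.5 = 1.74.

1.74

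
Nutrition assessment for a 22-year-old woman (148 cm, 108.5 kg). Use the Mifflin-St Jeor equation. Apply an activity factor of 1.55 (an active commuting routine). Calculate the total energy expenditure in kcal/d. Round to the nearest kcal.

Mifflin-St Jeor (female): BMR = 10(108.5) + 6.25(148) − 5(22) − 161 = 1085 + 925 − 110 − 161 = 1739 kcal/day.
TEE = BMR × activity factor = 1739 × 1.55 = 2695.45 kcal/day.

2695 kcal/d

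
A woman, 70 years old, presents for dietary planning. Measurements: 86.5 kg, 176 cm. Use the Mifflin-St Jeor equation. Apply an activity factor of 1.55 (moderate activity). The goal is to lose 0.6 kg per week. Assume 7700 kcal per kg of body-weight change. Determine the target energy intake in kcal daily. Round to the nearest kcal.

1594 kcal daily

Mifflin-St Jeor (female): BMR = 10(86.5) + 6.25(176) − 5(70) − 161 = 865 + 1100 − 350 − 161 = 1454 kcal/day.
TEE = 1454 × 1.55 = 2253.7 kcal/day.
Required daily deficit = 0.6 × 7700 ÷ 7 = 660 kcal/day.
Target intake = 2253.7 − 660 = 1593.7 kcal/day.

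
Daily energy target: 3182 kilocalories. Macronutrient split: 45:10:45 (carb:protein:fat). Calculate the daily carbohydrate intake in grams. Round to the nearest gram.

Carbohydrate energy = 45% × 3182 = 1431.9 kcal.
At 4 kcal/g: 1431.9 ÷ 4 = 357.975 g.

358 g/day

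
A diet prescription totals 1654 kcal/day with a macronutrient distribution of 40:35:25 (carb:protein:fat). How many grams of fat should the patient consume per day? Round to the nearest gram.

Fat energy = 25% × 1654 = 413.5 kcal.
At 9 kcal/g: 413.5 ÷ 9 = 45.9444 g.

46 g/day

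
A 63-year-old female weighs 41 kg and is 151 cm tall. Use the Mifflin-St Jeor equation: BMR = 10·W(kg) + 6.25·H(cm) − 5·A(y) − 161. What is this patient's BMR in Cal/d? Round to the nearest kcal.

Mifflin-St Jeor (female): BMR = 10(41) + 6.25(151) − 5(63) − 161 = 410 + 943.75 − 315 − 161 = 877.75 kcal/day.

878 Cal/d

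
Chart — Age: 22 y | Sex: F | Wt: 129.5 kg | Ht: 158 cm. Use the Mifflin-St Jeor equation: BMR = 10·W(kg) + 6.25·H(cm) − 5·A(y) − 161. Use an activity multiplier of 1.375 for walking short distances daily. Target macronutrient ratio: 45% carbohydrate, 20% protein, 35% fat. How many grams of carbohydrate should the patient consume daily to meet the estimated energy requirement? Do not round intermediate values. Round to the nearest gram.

311 g/day

Mifflin-St Jeor (female): BMR = 10(129.5) + 6.25(158) − 5(22) − 161 = 1295 + 987.5 − 110 − 161 = 2011.5 kcal/day.
TEE = 2011.5 × 1.375 = 2765.8125 kcal/day.
Carbohydrate energy = 45% × 2765.8125 = 1244.6156 kcal.
Carbohydrate = 1244.6156 ÷ 4 kcal/g = 311.1539 g.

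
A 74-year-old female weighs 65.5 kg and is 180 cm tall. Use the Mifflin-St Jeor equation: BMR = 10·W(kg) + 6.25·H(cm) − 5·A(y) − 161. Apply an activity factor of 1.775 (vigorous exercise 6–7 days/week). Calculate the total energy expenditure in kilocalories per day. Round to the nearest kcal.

Mifflin-St Jeor (female): BMR = 10(65.5) + 6.25(180) − 5(74) − 161 = 655 + 1125 − 370 − 161 = 1249 kcal/day.
TEE = BMR × activity factor = 1249 × 1.775 = 2216.975 kcal/day.

2217 kilocalories per day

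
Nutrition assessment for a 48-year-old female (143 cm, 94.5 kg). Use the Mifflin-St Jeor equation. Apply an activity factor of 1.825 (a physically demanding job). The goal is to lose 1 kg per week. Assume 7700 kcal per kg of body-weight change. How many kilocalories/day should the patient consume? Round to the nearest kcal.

Mifflin-St Jeor (female): BMR = 10(94.5) + 6.25(143) − 5(48) − 161 = 945 + 893.75 − 240 − 161 = 1437.75 kcal/day.
TEE = 1437.75 × 1.825 = 2623.8938 kcal/day.
Required daily deficit = 1 × 7700 ÷ 7 = 1100 kcal/day.
Target intake = 2623.8938 − 1100 = 1523.8938 kcal/day.

1524 kilocalories/day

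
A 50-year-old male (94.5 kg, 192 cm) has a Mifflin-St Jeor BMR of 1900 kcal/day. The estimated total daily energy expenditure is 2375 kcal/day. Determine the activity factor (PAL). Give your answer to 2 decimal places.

1.25

Activity factor = TEE ÷ BMR = 2375 ÷ 1900 = 1.25.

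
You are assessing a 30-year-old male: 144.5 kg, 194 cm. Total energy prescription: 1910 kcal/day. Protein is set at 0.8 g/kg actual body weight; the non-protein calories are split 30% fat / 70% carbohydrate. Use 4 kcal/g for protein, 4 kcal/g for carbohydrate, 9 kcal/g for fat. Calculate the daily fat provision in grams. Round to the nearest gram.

Protein = 0.8 × 144.5 = 115.6 g → 115.6 × 4 = 462.4 kcal.
Non-protein calories = 1910 − 462.4 = 1447.6 kcal.
Fat: 30% × 1447.6 = 434.28 kcal; carbohydrate: 1013.32 kcal.
Fat: 434.28 kcal ÷ 9 kcal/g = 48.2533 g.

48 g/day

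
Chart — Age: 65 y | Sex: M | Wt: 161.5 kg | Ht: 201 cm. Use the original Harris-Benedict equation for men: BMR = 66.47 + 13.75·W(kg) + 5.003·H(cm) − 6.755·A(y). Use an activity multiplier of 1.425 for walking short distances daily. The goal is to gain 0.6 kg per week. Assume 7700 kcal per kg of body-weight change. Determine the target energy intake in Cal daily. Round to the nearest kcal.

4726 Cal daily

Harris-Benedict: BMR = 66.47 + 13.75(161.5) + 5.003(201) − 6.755(65) = 2853.623 kcal/day.
TEE = 2853.623 × 1.425 = 4066.4128 kcal/day.
Required daily surplus = 0.6 × 7700 ÷ 7 = 660 kcal/day.
Target intake = 4066.4128 + 660 = 4726.4128 kcal/day.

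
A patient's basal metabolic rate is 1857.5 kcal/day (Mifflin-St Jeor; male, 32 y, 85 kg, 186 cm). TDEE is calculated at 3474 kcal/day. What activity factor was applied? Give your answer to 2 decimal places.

Activity factor = TEE ÷ BMR = 3474 ÷ 1857.5 = 1.87.

1.87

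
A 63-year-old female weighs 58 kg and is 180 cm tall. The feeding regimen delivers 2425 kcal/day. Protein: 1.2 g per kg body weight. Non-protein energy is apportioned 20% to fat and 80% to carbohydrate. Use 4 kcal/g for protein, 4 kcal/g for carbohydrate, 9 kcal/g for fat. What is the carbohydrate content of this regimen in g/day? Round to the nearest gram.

429 g/day

Protein = 1.2 × 58 = 69.6 g → 69.6 × 4 = 278.4 kcal.
Non-protein calories = 2425 − 278.4 = 2146.6 kcal.
Fat: 20% × 2146.6 = 429.32 kcal; carbohydrate: 1717.28 kcal.
Carbohydrate: 1717.28 kcal ÷ 4 kcal/g = 429.32 g.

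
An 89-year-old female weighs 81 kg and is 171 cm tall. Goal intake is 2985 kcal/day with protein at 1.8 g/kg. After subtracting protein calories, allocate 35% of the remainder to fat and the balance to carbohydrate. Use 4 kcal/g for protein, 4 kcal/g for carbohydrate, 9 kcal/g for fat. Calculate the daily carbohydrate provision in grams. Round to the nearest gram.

390 g/day

Protein = 1.8 × 81 = 145.8 g → 145.8 × 4 = 583.2 kcal.
Non-protein calories = 2985 − 583.2 = 2401.8 kcal.
Fat: 35% × 2401.8 = 840.63 kcal; carbohydrate: 1561.17 kcal.
Carbohydrate: 1561.17 kcal ÷ 4 kcal/g = 390.2925 g.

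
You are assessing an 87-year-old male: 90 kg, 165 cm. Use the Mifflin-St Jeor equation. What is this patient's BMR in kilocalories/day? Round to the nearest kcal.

Mifflin-St Jeor (male): BMR = 10(90) + 6.25(165) − 5(87) + 5 = 900 + 1031.25 − 435 + 5 = 1501.25 kcal/day.

1501 kilocalories/day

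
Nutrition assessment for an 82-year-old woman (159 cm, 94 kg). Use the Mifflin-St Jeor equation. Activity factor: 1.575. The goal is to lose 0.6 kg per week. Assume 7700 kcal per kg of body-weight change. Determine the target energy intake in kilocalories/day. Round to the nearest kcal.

1486 kilocalories/day

Mifflin-St Jeor (female): BMR = 10(94) + 6.25(159) − 5(82) − 161 = 940 + 993.75 − 410 − 161 = 1362.75 kcal/day.
TEE = 1362.75 × 1.575 = 2146.3313 kcal/day.
Required daily deficit = 0.6 × 7700 ÷ 7 = 660 kcal/day.
Target intake = 2146.3313 − 660 = 1486.3313 kcal/day.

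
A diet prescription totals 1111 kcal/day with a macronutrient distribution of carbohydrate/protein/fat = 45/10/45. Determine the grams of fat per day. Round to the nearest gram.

56 g/day

Fat energy = 45% × 1111 = 499.95 kcal.
At 9 kcal/g: 499.95 ÷ 9 = 55.55 g.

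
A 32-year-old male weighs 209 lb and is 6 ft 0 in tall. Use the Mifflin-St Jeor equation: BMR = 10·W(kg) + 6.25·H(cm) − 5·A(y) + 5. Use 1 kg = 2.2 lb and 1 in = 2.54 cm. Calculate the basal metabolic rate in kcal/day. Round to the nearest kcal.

1938 kcal/day

Convert to metric: weight = 209 ÷ 2.2 = 95 kg; height = (6×12 + 0) × 2.54 = 72 × 2.54 = 182.88 cm.
Mifflin-St Jeor (male): BMR = 10(95) + 6.25(182.88) − 5(32) + 5 = 950 + 1143 − 160 + 5 = 1938 kcal/day.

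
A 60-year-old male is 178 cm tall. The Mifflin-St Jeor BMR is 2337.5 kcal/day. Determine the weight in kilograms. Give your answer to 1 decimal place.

152.0 kg

2337.5 = 10·W + 6.25(178) − 5(60) + 5
10·W = 2337.5 − 817.5 = 1520, so W = 152 kg.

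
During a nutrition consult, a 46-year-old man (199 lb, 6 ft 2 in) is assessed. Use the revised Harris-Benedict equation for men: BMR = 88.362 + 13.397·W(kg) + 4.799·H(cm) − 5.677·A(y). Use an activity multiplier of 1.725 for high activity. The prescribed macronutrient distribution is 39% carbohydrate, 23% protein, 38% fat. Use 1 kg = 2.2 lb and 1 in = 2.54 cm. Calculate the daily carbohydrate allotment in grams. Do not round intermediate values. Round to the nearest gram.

Convert to metric: weight = 199 ÷ 2.2 = 90.4545 kg; height = (6×12 + 2) × 2.54 = 74 × 2.54 = 187.96 cm.
Harris-Benedict: BMR = 88.362 + 13.397(90.4545) + 4.799(187.96) − 5.677(46) = 1941.0596 kcal/day.
TEE = 1941.0596 × 1.725 = 3348.3278 kcal/day.
Carbohydrate energy = 39% × 3348.3278 = 1305.8478 kcal.
Carbohydrate = 1305.8478 ÷ 4 kcal/g = 326.462 g.

326 g/day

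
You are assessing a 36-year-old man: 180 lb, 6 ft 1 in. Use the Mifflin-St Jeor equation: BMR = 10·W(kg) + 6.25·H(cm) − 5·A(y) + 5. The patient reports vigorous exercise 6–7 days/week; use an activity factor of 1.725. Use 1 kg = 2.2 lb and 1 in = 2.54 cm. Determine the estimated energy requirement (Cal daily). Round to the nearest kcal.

Convert to metric: weight = 180 ÷ 2.2 = 81.8182 kg; height = (6×12 + 1) × 2.54 = 73 × 2.54 = 185.42 cm.
Mifflin-St Jeor (male): BMR = 10(81.8182) + 6.25(185.42) − 5(36) + 5 = 818.1818 + 1158.875 − 180 + 5 = 1802.0568 kcal/day.
TEE = BMR × activity factor = 1802.0568 × 1.725 = 3108.548 kcal/day.

3109 Cal daily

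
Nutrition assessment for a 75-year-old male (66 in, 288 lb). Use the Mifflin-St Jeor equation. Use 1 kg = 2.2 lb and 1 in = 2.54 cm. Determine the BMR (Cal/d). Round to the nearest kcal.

Convert to metric: weight = 288 ÷ 2.2 = 130.9091 kg; height = 66 × 2.54 = 167.64 cm.
Mifflin-St Jeor (male): BMR = 10(130.9091) + 6.25(167.64) − 5(75) + 5 = 1309.0909 + 1047.75 − 375 + 5 = 1986.8409 kcal/day.

1987 Cal/d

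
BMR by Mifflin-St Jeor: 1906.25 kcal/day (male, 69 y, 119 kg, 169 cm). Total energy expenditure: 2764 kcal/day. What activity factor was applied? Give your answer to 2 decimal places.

1.45

Activity factor = TEE ÷ BMR = 2764 ÷ 1906.25 = 1.45.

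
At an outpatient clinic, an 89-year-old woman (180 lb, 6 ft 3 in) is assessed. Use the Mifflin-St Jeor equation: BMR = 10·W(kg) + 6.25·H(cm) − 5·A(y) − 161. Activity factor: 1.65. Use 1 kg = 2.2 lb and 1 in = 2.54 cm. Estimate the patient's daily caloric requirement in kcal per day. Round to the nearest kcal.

Convert to metric: weight = 180 ÷ 2.2 = 81.8182 kg; height = (6×12 + 3) × 2.54 = 75 × 2.54 = 190.5 cm.
Mifflin-St Jeor (female): BMR = 10(81.8182) + 6.25(190.5) − 5(89) − 161 = 818.1818 + 1190.625 − 445 − 161 = 1402.8068 kcal/day.
TEE = BMR × activity factor = 1402.8068 × 1.65 = 2314.6313 kcal/day.

2315 kcal per day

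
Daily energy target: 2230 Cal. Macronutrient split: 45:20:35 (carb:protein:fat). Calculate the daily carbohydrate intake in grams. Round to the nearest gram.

Carbohydrate energy = 45% × 2230 = 1003.5 kcal.
At 4 kcal/g: 1003.5 ÷ 4 = 250.875 g.

251 g/day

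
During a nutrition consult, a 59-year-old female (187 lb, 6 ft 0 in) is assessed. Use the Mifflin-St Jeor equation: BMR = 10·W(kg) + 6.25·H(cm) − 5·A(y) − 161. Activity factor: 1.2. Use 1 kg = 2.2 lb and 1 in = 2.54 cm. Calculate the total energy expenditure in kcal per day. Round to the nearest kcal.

1844 kcal per day

Convert to metric: weight = 187 ÷ 2.2 = 85 kg; height = (6×12 + 0) × 2.54 = 72 × 2.54 = 182.88 cm.
Mifflin-St Jeor (female): BMR = 10(85) + 6.25(182.88) − 5(59) − 161 = 850 + 1143 − 295 − 161 = 1537 kcal/day.
TEE = BMR × activity factor = 1537 × 1.2 = 1844.4 kcal/day.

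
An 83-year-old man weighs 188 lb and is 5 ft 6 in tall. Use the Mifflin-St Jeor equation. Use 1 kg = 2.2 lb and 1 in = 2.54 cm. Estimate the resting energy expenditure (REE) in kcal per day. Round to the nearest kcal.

Convert to metric: weight = 188 ÷ 2.2 = 85.4545 kg; height = (5×12 + 6) × 2.54 = 66 × 2.54 = 167.64 cm.
Mifflin-St Jeor (male): BMR = 10(85.4545) + 6.25(167.64) − 5(83) + 5 = 854.5455 + 1047.75 − 415 + 5 = 1492.2955 kcal/day.

1492 kcal per day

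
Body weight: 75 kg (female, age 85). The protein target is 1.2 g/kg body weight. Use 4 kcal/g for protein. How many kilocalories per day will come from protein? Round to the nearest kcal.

360 kcal/day

Protein = 1.2 g/kg × 75 kg = 90 g/day.
Protein energy = 90 g × 4 kcal/g = 360 kcal/day.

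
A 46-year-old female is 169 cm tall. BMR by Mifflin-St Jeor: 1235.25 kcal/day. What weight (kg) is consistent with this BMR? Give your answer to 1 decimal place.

57.0 kg

1235.25 = 10·W + 6.25(169) − 5(46) − 161
10·W = 1235.25 − 665.25 = 570, so W = 57 kg.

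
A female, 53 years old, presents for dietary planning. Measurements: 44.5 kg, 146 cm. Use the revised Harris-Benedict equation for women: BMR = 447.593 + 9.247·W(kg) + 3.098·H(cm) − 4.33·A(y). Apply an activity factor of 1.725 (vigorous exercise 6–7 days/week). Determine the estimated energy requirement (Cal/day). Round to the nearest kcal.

1866 Cal/day

Harris-Benedict: BMR = 447.593 + 9.247(44.5) + 3.098(146) − 4.33(53) = 1081.9025 kcal/day.
TEE = BMR × activity factor = 1081.9025 × 1.725 = 1866.2818 kcal/day.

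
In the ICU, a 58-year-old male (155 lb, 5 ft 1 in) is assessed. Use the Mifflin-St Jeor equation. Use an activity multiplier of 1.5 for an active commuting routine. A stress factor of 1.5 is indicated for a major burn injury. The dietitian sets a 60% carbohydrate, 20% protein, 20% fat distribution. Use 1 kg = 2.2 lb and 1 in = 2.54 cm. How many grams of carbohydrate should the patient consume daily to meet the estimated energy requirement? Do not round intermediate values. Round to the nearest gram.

Convert to metric: weight = 155 ÷ 2.2 = 70.4545 kg; height = (5×12 + 1) × 2.54 = 61 × 2.54 = 154.94 cm.
Mifflin-St Jeor (male): BMR = 10(70.4545) + 6.25(154.94) − 5(58) + 5 = 704.5455 + 968.375 − 290 + 5 = 1387.9205 kcal/day.
TEE = 1387.9205 × 1.5 = 2081.8807 kcal/day.
With stress factor 1.5: 2081.8807 × 1.5 = 3122.821 kcal/day.
Carbohydrate energy = 60% × 3122.821 = 1873.6926 kcal.
Carbohydrate = 1873.6926 ÷ 4 kcal/g = 468.4232 g.

468 g/day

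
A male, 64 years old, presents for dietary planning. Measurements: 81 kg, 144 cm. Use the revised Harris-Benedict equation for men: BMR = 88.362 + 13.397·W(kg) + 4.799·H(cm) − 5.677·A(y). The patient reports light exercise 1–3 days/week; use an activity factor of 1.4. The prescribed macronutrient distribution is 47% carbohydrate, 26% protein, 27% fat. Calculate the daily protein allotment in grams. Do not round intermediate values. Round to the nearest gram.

137 g/day

Harris-Benedict: BMR = 88.362 + 13.397(81) + 4.799(144) − 5.677(64) = 1501.247 kcal/day.
TEE = 1501.247 × 1.4 = 2101.7458 kcal/day.
Protein energy = 26% × 2101.7458 = 546.4539 kcal.
Protein = 546.4539 ÷ 4 kcal/g = 136.6135 g.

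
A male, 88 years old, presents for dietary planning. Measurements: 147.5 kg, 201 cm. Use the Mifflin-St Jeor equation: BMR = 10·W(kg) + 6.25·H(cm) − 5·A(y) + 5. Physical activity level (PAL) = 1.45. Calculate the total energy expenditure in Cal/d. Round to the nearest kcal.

Mifflin-St Jeor (male): BMR = 10(147.5) + 6.25(201) − 5(88) + 5 = 1475 + 1256.25 − 440 + 5 = 2296.25 kcal/day.
TEE = BMR × activity factor = 2296.25 × 1.45 = 3329.5625 kcal/day.

3330 Cal/d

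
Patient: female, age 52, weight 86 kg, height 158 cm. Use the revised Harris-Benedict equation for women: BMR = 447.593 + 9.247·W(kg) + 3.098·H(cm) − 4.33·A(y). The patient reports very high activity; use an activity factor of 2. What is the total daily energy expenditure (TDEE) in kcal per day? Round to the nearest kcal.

3014 kcal per day

Harris-Benedict: BMR = 447.593 + 9.247(86) + 3.098(158) − 4.33(52) = 1507.159 kcal/day.
TEE = BMR × activity factor = 1507.159 × 2 = 3014.318 kcal/day.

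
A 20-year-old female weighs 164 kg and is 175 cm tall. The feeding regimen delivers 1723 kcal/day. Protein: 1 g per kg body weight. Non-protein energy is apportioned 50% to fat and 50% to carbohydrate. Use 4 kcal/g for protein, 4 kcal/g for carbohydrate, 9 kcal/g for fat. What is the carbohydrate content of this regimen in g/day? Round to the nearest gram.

133 g/day

Protein = 1 × 164 = 164 g → 164 × 4 = 656 kcal.
Non-protein calories = 1723 − 656 = 1067 kcal.
Fat: 50% × 1067 = 533.5 kcal; carbohydrate: 533.5 kcal.
Carbohydrate: 533.5 kcal ÷ 4 kcal/g = 133.375 g.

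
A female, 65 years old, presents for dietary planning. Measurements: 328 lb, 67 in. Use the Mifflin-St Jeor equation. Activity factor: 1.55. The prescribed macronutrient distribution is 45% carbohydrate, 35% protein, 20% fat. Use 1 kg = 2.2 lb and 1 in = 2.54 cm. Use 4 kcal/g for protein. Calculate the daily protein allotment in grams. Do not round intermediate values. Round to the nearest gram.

Convert to metric: weight = 328 ÷ 2.2 = 149.0909 kg; height = 67 × 2.54 = 170.18 cm.
Mifflin-St Jeor (female): BMR = 10(149.0909) + 6.25(170.18) − 5(65) − 161 = 1490.9091 + 1063.625 − 325 − 161 = 2068.5341 kcal/day.
TEE = 2068.5341 × 1.55 = 3206.2278 kcal/day.
Protein energy = 35% × 3206.2278 = 1122.1797 kcal.
Protein = 1122.1797 ÷ 4 kcal/g = 280.5449 g.

281 g/day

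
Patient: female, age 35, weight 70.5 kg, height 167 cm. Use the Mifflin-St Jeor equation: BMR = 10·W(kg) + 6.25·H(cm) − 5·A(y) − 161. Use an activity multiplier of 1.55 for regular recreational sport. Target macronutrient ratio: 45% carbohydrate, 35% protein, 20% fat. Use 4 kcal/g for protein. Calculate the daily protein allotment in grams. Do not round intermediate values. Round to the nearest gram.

192 g/day

Mifflin-St Jeor (female): BMR = 10(70.5) + 6.25(167) − 5(35) − 161 = 705 + 1043.75 − 175 − 161 = 1412.75 kcal/day.
TEE = 1412.75 × 1.55 = 2189.7625 kcal/day.
Protein energy = 35% × 2189.7625 = 766.4169 kcal.
Protein = 766.4169 ÷ 4 kcal/g = 191.6042 g.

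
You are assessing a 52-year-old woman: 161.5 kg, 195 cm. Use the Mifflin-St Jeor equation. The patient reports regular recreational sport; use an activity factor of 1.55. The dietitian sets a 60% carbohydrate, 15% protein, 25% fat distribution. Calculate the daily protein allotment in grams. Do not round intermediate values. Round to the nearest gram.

Mifflin-St Jeor (female): BMR = 10(161.5) + 6.25(195) − 5(52) − 161 = 1615 + 1218.75 − 260 − 161 = 2412.75 kcal/day.
TEE = 2412.75 × 1.55 = 3739.7625 kcal/day.
Protein energy = 15% × 3739.7625 = 560.9644 kcal.
Protein = 560.9644 ÷ 4 kcal/g = 140.2411 g.

140 g/day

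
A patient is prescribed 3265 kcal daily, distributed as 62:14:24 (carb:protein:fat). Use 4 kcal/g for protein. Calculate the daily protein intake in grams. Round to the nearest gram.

Protein energy = 14% × 3265 = 457.1 kcal.
At 4 kcal/g: 457.1 ÷ 4 = 114.275 g.

114 g/day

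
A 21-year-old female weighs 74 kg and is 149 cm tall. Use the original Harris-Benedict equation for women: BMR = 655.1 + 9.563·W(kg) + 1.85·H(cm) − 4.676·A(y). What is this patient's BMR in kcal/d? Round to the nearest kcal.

Harris-Benedict: BMR = 655.1 + 9.563(74) + 1.85(149) − 4.676(21) = 1540.216 kcal/day.

1540 kcal/d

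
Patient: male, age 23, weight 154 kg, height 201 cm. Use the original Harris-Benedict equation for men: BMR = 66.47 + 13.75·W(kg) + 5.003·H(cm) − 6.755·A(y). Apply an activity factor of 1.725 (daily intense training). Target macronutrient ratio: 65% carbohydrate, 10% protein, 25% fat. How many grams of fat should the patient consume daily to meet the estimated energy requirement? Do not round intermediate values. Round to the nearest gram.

145 g/day

Harris-Benedict: BMR = 66.47 + 13.75(154) + 5.003(201) − 6.755(23) = 3034.208 kcal/day.
TEE = 3034.208 × 1.725 = 5234.0088 kcal/day.
Fat energy = 25% × 5234.0088 = 1308.5022 kcal.
Fat = 1308.5022 ÷ 9 kcal/g = 145.3891 g.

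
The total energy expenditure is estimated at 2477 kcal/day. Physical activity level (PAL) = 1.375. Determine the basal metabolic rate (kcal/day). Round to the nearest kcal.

1801 kcal/day

BMR = TEE ÷ activity factor = 2477 ÷ 1.375 = 1801.4545 kcal/day.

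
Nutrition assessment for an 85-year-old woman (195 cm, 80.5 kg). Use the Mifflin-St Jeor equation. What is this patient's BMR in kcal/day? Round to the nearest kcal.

Mifflin-St Jeor (female): BMR = 10(80.5) + 6.25(195) − 5(85) − 161 = 805 + 1218.75 − 425 − 161 = 1437.75 kcal/day.

1438 kcal/day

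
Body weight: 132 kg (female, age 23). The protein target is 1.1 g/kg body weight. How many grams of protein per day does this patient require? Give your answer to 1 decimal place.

Protein = 1.1 g/kg × 132 kg = 145.2 g/day.

145.2 g/day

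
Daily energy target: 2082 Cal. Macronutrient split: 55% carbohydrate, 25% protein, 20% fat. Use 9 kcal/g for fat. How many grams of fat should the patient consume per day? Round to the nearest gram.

46 g/day

Fat energy = 20% × 2082 = 416.4 kcal.
At 9 kcal/g: 416.4 ÷ 9 = 46.2667 g.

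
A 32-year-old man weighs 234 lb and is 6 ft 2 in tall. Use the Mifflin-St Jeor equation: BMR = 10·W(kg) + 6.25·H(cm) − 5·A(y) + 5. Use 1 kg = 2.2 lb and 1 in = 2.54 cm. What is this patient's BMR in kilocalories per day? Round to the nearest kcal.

Convert to metric: weight = 234 ÷ 2.2 = 106.3636 kg; height = (6×12 + 2) × 2.54 = 74 × 2.54 = 187.96 cm.
Mifflin-St Jeor (male): BMR = 10(106.3636) + 6.25(187.96) − 5(32) + 5 = 1063.6364 + 1174.75 − 160 + 5 = 2083.3864 kcal/day.

2083 kilocalories per day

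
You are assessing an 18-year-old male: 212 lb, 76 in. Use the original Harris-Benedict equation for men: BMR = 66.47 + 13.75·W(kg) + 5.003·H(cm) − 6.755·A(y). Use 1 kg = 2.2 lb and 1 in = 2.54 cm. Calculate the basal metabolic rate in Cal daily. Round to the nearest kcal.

2236 Cal daily

Convert to metric: weight = 212 ÷ 2.2 = 96.3636 kg; height = 76 × 2.54 = 193.04 cm.
Harris-Benedict: BMR = 66.47 + 13.75(96.3636) + 5.003(193.04) − 6.755(18) = 2235.6591 kcal/day.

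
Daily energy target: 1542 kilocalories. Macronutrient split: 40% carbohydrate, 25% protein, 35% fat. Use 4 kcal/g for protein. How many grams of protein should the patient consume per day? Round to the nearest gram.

96 g/day

Protein energy = 25% × 1542 = 385.5 kcal.
At 4 kcal/g: 385.5 ÷ 4 = 96.375 g.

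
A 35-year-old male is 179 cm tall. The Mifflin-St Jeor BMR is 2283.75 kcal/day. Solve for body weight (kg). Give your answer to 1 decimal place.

133.5 kg

2283.75 = 10·W + 6.25(179) − 5(35) + 5
10·W = 2283.75 − 948.75 = 1335, so W = 133.5 kg.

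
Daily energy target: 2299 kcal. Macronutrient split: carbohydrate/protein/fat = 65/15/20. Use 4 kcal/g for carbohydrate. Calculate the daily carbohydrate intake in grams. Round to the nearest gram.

374 g/day

Carbohydrate energy = 65% × 2299 = 1494.35 kcal.
At 4 kcal/g: 1494.35 ÷ 4 = 373.5875 g.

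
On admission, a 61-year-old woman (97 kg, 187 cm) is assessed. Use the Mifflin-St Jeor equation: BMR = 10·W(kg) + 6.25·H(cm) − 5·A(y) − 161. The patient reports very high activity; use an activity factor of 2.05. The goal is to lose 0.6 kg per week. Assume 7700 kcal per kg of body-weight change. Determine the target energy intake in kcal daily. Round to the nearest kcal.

2769 kcal daily

Mifflin-St Jeor (female): BMR = 10(97) + 6.25(187) − 5(61) − 161 = 970 + 1168.75 − 305 − 161 = 1672.75 kcal/day.
TEE = 1672.75 × 2.05 = 3429.1375 kcal/day.
Required daily deficit = 0.6 × 7700 ÷ 7 = 660 kcal/day.
Target intake = 3429.1375 − 660 = 2769.1375 kcal/day.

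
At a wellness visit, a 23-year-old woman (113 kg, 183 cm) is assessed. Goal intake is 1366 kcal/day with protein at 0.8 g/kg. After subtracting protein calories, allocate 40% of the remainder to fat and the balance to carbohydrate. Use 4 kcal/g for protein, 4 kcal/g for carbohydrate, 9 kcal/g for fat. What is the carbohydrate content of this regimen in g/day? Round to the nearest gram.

151 g/day

Protein = 0.8 × 113 = 90.4 g → 90.4 × 4 = 361.6 kcal.
Non-protein calories = 1366 − 361.6 = 1004.4 kcal.
Fat: 40% × 1004.4 = 401.76 kcal; carbohydrate: 602.64 kcal.
Carbohydrate: 602.64 kcal ÷ 4 kcal/g = 150.66 g.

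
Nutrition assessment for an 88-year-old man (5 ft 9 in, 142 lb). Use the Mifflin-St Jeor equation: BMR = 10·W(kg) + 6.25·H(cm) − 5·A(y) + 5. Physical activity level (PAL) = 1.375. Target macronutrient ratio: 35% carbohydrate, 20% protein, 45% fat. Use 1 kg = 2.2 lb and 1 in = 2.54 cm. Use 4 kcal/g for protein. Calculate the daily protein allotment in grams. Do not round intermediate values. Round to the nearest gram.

Convert to metric: weight = 142 ÷ 2.2 = 64.5455 kg; height = (5×12 + 9) × 2.54 = 69 × 2.54 = 175.26 cm.
Mifflin-St Jeor (male): BMR = 10(64.5455) + 6.25(175.26) − 5(88) + 5 = 645.4545 + 1095.375 − 440 + 5 = 1305.8295 kcal/day.
TEE = 1305.8295 × 1.375 = 1795.5156 kcal/day.
Protein energy = 20% × 1795.5156 = 359.1031 kcal.
Protein = 359.1031 ÷ 4 kcal/g = 89.7758 g.

90 g/day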